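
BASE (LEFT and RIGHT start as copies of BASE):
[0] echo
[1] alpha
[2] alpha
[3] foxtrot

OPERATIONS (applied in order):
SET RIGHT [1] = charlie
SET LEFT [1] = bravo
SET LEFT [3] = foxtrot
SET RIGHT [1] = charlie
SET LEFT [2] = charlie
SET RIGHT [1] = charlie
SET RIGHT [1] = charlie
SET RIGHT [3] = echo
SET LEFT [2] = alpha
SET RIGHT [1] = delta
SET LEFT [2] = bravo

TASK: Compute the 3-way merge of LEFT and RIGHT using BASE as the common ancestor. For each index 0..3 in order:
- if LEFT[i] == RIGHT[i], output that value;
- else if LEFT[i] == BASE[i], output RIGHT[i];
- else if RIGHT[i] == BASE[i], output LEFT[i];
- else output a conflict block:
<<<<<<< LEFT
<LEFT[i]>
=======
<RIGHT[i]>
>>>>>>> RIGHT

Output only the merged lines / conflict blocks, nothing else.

Final LEFT:  [echo, bravo, bravo, foxtrot]
Final RIGHT: [echo, delta, alpha, echo]
i=0: L=echo R=echo -> agree -> echo
i=1: BASE=alpha L=bravo R=delta all differ -> CONFLICT
i=2: L=bravo, R=alpha=BASE -> take LEFT -> bravo
i=3: L=foxtrot=BASE, R=echo -> take RIGHT -> echo

Answer: echo
<<<<<<< LEFT
bravo
=======
delta
>>>>>>> RIGHT
bravo
echo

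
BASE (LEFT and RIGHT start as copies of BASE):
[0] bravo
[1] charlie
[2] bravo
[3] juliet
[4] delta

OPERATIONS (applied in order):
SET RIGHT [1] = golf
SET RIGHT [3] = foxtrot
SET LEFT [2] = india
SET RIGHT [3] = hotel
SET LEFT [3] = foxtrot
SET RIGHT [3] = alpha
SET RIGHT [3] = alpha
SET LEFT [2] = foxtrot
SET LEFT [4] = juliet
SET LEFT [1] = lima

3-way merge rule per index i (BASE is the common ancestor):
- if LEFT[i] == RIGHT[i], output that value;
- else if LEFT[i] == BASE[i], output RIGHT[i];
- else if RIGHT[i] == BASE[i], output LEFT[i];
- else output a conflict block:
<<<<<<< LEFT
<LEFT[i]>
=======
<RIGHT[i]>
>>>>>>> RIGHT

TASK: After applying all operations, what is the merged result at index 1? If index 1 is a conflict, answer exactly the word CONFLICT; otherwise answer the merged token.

Final LEFT:  [bravo, lima, foxtrot, foxtrot, juliet]
Final RIGHT: [bravo, golf, bravo, alpha, delta]
i=0: L=bravo R=bravo -> agree -> bravo
i=1: BASE=charlie L=lima R=golf all differ -> CONFLICT
i=2: L=foxtrot, R=bravo=BASE -> take LEFT -> foxtrot
i=3: BASE=juliet L=foxtrot R=alpha all differ -> CONFLICT
i=4: L=juliet, R=delta=BASE -> take LEFT -> juliet
Index 1 -> CONFLICT

Answer: CONFLICT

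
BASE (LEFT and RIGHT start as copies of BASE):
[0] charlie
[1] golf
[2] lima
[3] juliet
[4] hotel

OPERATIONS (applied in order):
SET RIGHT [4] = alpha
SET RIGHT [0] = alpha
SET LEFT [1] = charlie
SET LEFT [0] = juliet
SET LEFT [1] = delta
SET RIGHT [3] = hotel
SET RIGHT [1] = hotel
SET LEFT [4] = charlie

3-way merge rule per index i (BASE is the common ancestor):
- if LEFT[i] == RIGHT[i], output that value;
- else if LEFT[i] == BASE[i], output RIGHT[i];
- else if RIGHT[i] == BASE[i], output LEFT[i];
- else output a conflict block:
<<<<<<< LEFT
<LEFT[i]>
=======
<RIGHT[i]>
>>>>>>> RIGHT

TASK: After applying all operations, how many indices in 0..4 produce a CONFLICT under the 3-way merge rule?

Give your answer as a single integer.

Final LEFT:  [juliet, delta, lima, juliet, charlie]
Final RIGHT: [alpha, hotel, lima, hotel, alpha]
i=0: BASE=charlie L=juliet R=alpha all differ -> CONFLICT
i=1: BASE=golf L=delta R=hotel all differ -> CONFLICT
i=2: L=lima R=lima -> agree -> lima
i=3: L=juliet=BASE, R=hotel -> take RIGHT -> hotel
i=4: BASE=hotel L=charlie R=alpha all differ -> CONFLICT
Conflict count: 3

Answer: 3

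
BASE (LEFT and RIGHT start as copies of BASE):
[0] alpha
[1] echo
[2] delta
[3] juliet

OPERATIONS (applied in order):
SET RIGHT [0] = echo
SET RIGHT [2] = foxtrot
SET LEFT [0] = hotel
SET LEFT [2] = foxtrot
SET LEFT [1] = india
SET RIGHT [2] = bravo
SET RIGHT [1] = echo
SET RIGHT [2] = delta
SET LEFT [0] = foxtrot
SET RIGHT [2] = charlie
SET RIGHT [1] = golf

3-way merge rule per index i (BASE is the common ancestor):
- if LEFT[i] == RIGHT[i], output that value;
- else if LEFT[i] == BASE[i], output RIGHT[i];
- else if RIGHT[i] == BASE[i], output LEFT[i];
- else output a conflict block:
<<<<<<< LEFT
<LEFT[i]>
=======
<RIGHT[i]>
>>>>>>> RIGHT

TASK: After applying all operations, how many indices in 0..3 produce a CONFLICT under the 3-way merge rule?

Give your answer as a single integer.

Answer: 3

Derivation:
Final LEFT:  [foxtrot, india, foxtrot, juliet]
Final RIGHT: [echo, golf, charlie, juliet]
i=0: BASE=alpha L=foxtrot R=echo all differ -> CONFLICT
i=1: BASE=echo L=india R=golf all differ -> CONFLICT
i=2: BASE=delta L=foxtrot R=charlie all differ -> CONFLICT
i=3: L=juliet R=juliet -> agree -> juliet
Conflict count: 3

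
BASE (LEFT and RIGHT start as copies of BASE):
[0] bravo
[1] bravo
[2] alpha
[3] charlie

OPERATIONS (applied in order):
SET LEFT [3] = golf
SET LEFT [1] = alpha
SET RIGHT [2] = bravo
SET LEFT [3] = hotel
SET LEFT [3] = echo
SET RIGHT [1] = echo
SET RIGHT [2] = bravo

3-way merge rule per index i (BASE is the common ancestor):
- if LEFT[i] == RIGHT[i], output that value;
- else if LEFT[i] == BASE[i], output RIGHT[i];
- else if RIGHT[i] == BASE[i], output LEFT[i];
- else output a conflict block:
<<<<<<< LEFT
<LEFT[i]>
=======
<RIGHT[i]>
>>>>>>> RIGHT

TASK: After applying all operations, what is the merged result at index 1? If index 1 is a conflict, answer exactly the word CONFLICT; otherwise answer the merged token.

Final LEFT:  [bravo, alpha, alpha, echo]
Final RIGHT: [bravo, echo, bravo, charlie]
i=0: L=bravo R=bravo -> agree -> bravo
i=1: BASE=bravo L=alpha R=echo all differ -> CONFLICT
i=2: L=alpha=BASE, R=bravo -> take RIGHT -> bravo
i=3: L=echo, R=charlie=BASE -> take LEFT -> echo
Index 1 -> CONFLICT

Answer: CONFLICT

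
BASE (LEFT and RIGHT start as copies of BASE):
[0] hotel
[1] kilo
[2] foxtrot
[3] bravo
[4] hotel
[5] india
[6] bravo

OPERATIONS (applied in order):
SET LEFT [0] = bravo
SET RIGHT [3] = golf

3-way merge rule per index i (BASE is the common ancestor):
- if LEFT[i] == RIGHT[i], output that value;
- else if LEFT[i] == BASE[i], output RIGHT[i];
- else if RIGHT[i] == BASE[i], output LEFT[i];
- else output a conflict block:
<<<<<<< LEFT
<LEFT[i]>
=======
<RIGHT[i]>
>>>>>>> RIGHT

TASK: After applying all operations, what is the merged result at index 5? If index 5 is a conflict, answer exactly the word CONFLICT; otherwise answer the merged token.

Final LEFT:  [bravo, kilo, foxtrot, bravo, hotel, india, bravo]
Final RIGHT: [hotel, kilo, foxtrot, golf, hotel, india, bravo]
i=0: L=bravo, R=hotel=BASE -> take LEFT -> bravo
i=1: L=kilo R=kilo -> agree -> kilo
i=2: L=foxtrot R=foxtrot -> agree -> foxtrot
i=3: L=bravo=BASE, R=golf -> take RIGHT -> golf
i=4: L=hotel R=hotel -> agree -> hotel
i=5: L=india R=india -> agree -> india
i=6: L=bravo R=bravo -> agree -> bravo
Index 5 -> india

Answer: india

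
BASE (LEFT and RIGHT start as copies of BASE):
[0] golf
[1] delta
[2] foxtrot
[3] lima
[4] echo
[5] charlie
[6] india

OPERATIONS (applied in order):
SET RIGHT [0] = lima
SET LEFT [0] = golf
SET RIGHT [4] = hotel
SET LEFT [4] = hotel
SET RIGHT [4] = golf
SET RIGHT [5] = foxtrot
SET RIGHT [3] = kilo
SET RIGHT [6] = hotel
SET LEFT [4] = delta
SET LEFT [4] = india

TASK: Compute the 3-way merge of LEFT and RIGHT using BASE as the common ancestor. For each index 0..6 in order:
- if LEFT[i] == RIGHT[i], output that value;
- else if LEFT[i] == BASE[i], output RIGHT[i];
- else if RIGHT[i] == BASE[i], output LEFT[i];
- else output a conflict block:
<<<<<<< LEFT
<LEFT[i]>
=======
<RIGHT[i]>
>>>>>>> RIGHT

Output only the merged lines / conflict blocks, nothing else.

Answer: lima
delta
foxtrot
kilo
<<<<<<< LEFT
india
=======
golf
>>>>>>> RIGHT
foxtrot
hotel

Derivation:
Final LEFT:  [golf, delta, foxtrot, lima, india, charlie, india]
Final RIGHT: [lima, delta, foxtrot, kilo, golf, foxtrot, hotel]
i=0: L=golf=BASE, R=lima -> take RIGHT -> lima
i=1: L=delta R=delta -> agree -> delta
i=2: L=foxtrot R=foxtrot -> agree -> foxtrot
i=3: L=lima=BASE, R=kilo -> take RIGHT -> kilo
i=4: BASE=echo L=india R=golf all differ -> CONFLICT
i=5: L=charlie=BASE, R=foxtrot -> take RIGHT -> foxtrot
i=6: L=india=BASE, R=hotel -> take RIGHT -> hotel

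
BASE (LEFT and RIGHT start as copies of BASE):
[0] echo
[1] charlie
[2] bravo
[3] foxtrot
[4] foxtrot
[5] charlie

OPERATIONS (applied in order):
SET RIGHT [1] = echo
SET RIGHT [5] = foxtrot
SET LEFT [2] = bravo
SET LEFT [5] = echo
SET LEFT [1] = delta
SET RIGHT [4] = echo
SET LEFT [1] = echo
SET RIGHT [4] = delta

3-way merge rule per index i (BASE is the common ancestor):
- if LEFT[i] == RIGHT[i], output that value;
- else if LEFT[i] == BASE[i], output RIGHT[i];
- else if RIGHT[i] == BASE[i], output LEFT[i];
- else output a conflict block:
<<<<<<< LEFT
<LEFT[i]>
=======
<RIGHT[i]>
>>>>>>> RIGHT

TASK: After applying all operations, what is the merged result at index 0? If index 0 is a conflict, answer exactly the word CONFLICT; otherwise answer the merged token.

Final LEFT:  [echo, echo, bravo, foxtrot, foxtrot, echo]
Final RIGHT: [echo, echo, bravo, foxtrot, delta, foxtrot]
i=0: L=echo R=echo -> agree -> echo
i=1: L=echo R=echo -> agree -> echo
i=2: L=bravo R=bravo -> agree -> bravo
i=3: L=foxtrot R=foxtrot -> agree -> foxtrot
i=4: L=foxtrot=BASE, R=delta -> take RIGHT -> delta
i=5: BASE=charlie L=echo R=foxtrot all differ -> CONFLICT
Index 0 -> echo

Answer: echo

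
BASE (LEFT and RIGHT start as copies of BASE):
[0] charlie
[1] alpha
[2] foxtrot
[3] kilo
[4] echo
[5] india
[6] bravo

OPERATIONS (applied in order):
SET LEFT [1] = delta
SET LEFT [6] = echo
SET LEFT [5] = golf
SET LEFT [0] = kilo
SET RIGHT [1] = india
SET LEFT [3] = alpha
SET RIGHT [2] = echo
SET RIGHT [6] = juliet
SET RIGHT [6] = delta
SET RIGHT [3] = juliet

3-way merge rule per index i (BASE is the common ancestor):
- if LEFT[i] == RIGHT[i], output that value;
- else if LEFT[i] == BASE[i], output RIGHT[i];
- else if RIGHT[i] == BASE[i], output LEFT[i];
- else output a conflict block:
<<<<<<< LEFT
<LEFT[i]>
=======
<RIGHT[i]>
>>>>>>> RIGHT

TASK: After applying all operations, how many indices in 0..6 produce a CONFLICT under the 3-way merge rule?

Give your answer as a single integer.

Final LEFT:  [kilo, delta, foxtrot, alpha, echo, golf, echo]
Final RIGHT: [charlie, india, echo, juliet, echo, india, delta]
i=0: L=kilo, R=charlie=BASE -> take LEFT -> kilo
i=1: BASE=alpha L=delta R=india all differ -> CONFLICT
i=2: L=foxtrot=BASE, R=echo -> take RIGHT -> echo
i=3: BASE=kilo L=alpha R=juliet all differ -> CONFLICT
i=4: L=echo R=echo -> agree -> echo
i=5: L=golf, R=india=BASE -> take LEFT -> golf
i=6: BASE=bravo L=echo R=delta all differ -> CONFLICT
Conflict count: 3

Answer: 3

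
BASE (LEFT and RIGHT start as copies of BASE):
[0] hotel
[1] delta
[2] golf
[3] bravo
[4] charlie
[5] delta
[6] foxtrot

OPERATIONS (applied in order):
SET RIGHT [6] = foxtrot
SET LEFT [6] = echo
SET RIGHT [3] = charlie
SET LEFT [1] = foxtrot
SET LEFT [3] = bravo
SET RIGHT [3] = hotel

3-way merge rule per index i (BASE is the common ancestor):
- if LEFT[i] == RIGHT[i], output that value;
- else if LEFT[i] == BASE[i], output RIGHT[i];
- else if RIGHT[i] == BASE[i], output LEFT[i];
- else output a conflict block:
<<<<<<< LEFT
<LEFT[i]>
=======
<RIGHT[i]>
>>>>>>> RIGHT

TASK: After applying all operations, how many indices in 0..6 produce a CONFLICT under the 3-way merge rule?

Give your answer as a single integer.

Final LEFT:  [hotel, foxtrot, golf, bravo, charlie, delta, echo]
Final RIGHT: [hotel, delta, golf, hotel, charlie, delta, foxtrot]
i=0: L=hotel R=hotel -> agree -> hotel
i=1: L=foxtrot, R=delta=BASE -> take LEFT -> foxtrot
i=2: L=golf R=golf -> agree -> golf
i=3: L=bravo=BASE, R=hotel -> take RIGHT -> hotel
i=4: L=charlie R=charlie -> agree -> charlie
i=5: L=delta R=delta -> agree -> delta
i=6: L=echo, R=foxtrot=BASE -> take LEFT -> echo
Conflict count: 0

Answer: 0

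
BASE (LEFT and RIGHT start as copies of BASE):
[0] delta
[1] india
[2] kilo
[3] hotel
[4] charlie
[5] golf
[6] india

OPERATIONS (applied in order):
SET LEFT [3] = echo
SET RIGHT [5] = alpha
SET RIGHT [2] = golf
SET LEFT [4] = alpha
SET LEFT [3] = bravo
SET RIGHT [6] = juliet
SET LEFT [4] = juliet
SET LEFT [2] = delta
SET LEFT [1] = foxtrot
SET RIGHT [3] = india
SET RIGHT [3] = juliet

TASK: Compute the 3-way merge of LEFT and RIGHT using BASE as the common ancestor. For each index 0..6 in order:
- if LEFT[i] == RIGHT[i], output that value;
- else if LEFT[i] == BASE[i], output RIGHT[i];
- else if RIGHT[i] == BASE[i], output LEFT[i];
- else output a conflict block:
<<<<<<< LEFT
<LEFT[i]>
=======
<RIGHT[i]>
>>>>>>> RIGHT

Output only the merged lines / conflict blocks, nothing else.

Answer: delta
foxtrot
<<<<<<< LEFT
delta
=======
golf
>>>>>>> RIGHT
<<<<<<< LEFT
bravo
=======
juliet
>>>>>>> RIGHT
juliet
alpha
juliet

Derivation:
Final LEFT:  [delta, foxtrot, delta, bravo, juliet, golf, india]
Final RIGHT: [delta, india, golf, juliet, charlie, alpha, juliet]
i=0: L=delta R=delta -> agree -> delta
i=1: L=foxtrot, R=india=BASE -> take LEFT -> foxtrot
i=2: BASE=kilo L=delta R=golf all differ -> CONFLICT
i=3: BASE=hotel L=bravo R=juliet all differ -> CONFLICT
i=4: L=juliet, R=charlie=BASE -> take LEFT -> juliet
i=5: L=golf=BASE, R=alpha -> take RIGHT -> alpha
i=6: L=india=BASE, R=juliet -> take RIGHT -> juliet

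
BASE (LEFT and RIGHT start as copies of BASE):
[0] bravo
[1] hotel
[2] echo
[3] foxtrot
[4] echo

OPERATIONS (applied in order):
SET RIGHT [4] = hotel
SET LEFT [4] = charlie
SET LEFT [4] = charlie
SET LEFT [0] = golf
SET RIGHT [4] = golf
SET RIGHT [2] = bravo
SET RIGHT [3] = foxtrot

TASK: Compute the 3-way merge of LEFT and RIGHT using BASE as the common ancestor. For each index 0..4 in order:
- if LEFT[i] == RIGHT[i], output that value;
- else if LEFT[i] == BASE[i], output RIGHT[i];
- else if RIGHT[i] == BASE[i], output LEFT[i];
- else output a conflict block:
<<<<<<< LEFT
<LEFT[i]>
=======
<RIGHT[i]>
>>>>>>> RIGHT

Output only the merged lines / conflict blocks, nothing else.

Final LEFT:  [golf, hotel, echo, foxtrot, charlie]
Final RIGHT: [bravo, hotel, bravo, foxtrot, golf]
i=0: L=golf, R=bravo=BASE -> take LEFT -> golf
i=1: L=hotel R=hotel -> agree -> hotel
i=2: L=echo=BASE, R=bravo -> take RIGHT -> bravo
i=3: L=foxtrot R=foxtrot -> agree -> foxtrot
i=4: BASE=echo L=charlie R=golf all differ -> CONFLICT

Answer: golf
hotel
bravo
foxtrot
<<<<<<< LEFT
charlie
=======
golf
>>>>>>> RIGHT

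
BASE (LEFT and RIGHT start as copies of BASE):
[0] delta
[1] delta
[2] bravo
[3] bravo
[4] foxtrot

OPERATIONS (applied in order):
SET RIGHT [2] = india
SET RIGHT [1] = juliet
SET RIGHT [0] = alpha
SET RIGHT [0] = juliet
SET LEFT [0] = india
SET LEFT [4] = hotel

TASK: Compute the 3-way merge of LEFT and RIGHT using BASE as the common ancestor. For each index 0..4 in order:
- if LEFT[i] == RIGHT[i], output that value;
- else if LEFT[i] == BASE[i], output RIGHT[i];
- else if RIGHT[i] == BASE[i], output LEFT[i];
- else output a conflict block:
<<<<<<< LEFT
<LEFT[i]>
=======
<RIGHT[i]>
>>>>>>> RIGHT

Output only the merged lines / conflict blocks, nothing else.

Answer: <<<<<<< LEFT
india
=======
juliet
>>>>>>> RIGHT
juliet
india
bravo
hotel

Derivation:
Final LEFT:  [india, delta, bravo, bravo, hotel]
Final RIGHT: [juliet, juliet, india, bravo, foxtrot]
i=0: BASE=delta L=india R=juliet all differ -> CONFLICT
i=1: L=delta=BASE, R=juliet -> take RIGHT -> juliet
i=2: L=bravo=BASE, R=india -> take RIGHT -> india
i=3: L=bravo R=bravo -> agree -> bravo
i=4: L=hotel, R=foxtrot=BASE -> take LEFT -> hotel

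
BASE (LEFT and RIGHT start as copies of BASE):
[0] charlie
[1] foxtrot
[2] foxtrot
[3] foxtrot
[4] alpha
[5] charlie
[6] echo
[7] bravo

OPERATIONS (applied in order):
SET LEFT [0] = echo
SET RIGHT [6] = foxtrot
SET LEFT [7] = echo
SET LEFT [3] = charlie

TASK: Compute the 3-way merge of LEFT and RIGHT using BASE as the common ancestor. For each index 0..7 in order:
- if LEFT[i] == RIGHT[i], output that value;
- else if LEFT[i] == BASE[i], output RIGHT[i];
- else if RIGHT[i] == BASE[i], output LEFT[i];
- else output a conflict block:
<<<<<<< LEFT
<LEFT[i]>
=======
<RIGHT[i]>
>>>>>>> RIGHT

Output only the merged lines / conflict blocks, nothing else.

Final LEFT:  [echo, foxtrot, foxtrot, charlie, alpha, charlie, echo, echo]
Final RIGHT: [charlie, foxtrot, foxtrot, foxtrot, alpha, charlie, foxtrot, bravo]
i=0: L=echo, R=charlie=BASE -> take LEFT -> echo
i=1: L=foxtrot R=foxtrot -> agree -> foxtrot
i=2: L=foxtrot R=foxtrot -> agree -> foxtrot
i=3: L=charlie, R=foxtrot=BASE -> take LEFT -> charlie
i=4: L=alpha R=alpha -> agree -> alpha
i=5: L=charlie R=charlie -> agree -> charlie
i=6: L=echo=BASE, R=foxtrot -> take RIGHT -> foxtrot
i=7: L=echo, R=bravo=BASE -> take LEFT -> echo

Answer: echo
foxtrot
foxtrot
charlie
alpha
charlie
foxtrot
echo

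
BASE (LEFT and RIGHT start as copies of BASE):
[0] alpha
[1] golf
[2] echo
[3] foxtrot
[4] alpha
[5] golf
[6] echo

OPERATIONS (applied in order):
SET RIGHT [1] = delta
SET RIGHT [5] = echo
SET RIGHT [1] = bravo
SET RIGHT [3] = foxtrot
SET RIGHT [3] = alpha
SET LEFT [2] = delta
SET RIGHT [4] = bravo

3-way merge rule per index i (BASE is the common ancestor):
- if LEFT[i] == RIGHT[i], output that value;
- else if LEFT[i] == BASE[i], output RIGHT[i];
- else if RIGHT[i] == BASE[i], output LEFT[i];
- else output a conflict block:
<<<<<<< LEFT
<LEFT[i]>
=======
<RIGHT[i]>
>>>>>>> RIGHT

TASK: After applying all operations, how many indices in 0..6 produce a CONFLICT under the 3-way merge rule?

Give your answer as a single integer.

Final LEFT:  [alpha, golf, delta, foxtrot, alpha, golf, echo]
Final RIGHT: [alpha, bravo, echo, alpha, bravo, echo, echo]
i=0: L=alpha R=alpha -> agree -> alpha
i=1: L=golf=BASE, R=bravo -> take RIGHT -> bravo
i=2: L=delta, R=echo=BASE -> take LEFT -> delta
i=3: L=foxtrot=BASE, R=alpha -> take RIGHT -> alpha
i=4: L=alpha=BASE, R=bravo -> take RIGHT -> bravo
i=5: L=golf=BASE, R=echo -> take RIGHT -> echo
i=6: L=echo R=echo -> agree -> echo
Conflict count: 0

Answer: 0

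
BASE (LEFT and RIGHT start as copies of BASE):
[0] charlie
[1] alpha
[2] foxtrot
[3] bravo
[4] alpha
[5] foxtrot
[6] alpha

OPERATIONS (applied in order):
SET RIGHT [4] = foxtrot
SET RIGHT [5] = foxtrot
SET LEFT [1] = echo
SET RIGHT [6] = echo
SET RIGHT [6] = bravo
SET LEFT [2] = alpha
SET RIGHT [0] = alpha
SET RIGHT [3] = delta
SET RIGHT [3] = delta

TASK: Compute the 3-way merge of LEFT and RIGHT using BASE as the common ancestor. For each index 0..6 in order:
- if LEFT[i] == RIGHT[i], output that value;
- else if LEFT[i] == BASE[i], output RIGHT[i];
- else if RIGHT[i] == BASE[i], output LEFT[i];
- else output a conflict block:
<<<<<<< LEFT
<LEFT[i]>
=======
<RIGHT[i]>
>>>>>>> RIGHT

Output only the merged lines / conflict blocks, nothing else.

Final LEFT:  [charlie, echo, alpha, bravo, alpha, foxtrot, alpha]
Final RIGHT: [alpha, alpha, foxtrot, delta, foxtrot, foxtrot, bravo]
i=0: L=charlie=BASE, R=alpha -> take RIGHT -> alpha
i=1: L=echo, R=alpha=BASE -> take LEFT -> echo
i=2: L=alpha, R=foxtrot=BASE -> take LEFT -> alpha
i=3: L=bravo=BASE, R=delta -> take RIGHT -> delta
i=4: L=alpha=BASE, R=foxtrot -> take RIGHT -> foxtrot
i=5: L=foxtrot R=foxtrot -> agree -> foxtrot
i=6: L=alpha=BASE, R=bravo -> take RIGHT -> bravo

Answer: alpha
echo
alpha
delta
foxtrot
foxtrot
bravo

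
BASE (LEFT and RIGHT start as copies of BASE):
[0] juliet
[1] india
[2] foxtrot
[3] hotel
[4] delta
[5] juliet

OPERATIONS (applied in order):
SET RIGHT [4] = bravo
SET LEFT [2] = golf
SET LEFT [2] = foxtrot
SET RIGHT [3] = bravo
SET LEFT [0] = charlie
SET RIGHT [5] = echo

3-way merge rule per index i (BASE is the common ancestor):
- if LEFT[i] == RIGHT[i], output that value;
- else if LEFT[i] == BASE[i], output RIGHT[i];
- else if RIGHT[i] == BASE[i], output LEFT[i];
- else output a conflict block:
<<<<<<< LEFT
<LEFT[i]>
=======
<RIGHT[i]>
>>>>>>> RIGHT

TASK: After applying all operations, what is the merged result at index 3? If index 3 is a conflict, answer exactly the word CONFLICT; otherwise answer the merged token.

Answer: bravo

Derivation:
Final LEFT:  [charlie, india, foxtrot, hotel, delta, juliet]
Final RIGHT: [juliet, india, foxtrot, bravo, bravo, echo]
i=0: L=charlie, R=juliet=BASE -> take LEFT -> charlie
i=1: L=india R=india -> agree -> india
i=2: L=foxtrot R=foxtrot -> agree -> foxtrot
i=3: L=hotel=BASE, R=bravo -> take RIGHT -> bravo
i=4: L=delta=BASE, R=bravo -> take RIGHT -> bravo
i=5: L=juliet=BASE, R=echo -> take RIGHT -> echo
Index 3 -> bravo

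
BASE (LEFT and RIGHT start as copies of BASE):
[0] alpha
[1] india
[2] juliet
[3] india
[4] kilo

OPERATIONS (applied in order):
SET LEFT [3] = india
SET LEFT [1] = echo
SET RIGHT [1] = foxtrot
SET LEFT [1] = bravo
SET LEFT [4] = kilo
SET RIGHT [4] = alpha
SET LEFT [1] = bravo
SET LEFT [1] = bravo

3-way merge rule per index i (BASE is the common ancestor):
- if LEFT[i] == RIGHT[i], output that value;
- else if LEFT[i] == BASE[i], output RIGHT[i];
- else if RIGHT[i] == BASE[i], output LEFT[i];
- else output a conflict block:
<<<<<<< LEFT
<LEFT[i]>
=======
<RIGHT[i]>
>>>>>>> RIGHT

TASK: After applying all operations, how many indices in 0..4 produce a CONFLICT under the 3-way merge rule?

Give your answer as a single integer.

Answer: 1

Derivation:
Final LEFT:  [alpha, bravo, juliet, india, kilo]
Final RIGHT: [alpha, foxtrot, juliet, india, alpha]
i=0: L=alpha R=alpha -> agree -> alpha
i=1: BASE=india L=bravo R=foxtrot all differ -> CONFLICT
i=2: L=juliet R=juliet -> agree -> juliet
i=3: L=india R=india -> agree -> india
i=4: L=kilo=BASE, R=alpha -> take RIGHT -> alpha
Conflict count: 1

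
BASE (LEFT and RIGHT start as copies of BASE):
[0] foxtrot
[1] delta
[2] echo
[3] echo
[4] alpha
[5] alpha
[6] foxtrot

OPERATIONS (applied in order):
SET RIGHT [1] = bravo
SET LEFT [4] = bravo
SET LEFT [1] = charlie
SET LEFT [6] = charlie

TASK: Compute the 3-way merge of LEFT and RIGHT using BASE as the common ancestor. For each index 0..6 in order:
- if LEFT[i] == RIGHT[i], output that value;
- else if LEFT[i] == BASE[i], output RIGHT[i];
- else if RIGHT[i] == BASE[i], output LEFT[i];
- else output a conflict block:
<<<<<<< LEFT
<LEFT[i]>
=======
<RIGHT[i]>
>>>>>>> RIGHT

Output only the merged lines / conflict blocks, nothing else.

Answer: foxtrot
<<<<<<< LEFT
charlie
=======
bravo
>>>>>>> RIGHT
echo
echo
bravo
alpha
charlie

Derivation:
Final LEFT:  [foxtrot, charlie, echo, echo, bravo, alpha, charlie]
Final RIGHT: [foxtrot, bravo, echo, echo, alpha, alpha, foxtrot]
i=0: L=foxtrot R=foxtrot -> agree -> foxtrot
i=1: BASE=delta L=charlie R=bravo all differ -> CONFLICT
i=2: L=echo R=echo -> agree -> echo
i=3: L=echo R=echo -> agree -> echo
i=4: L=bravo, R=alpha=BASE -> take LEFT -> bravo
i=5: L=alpha R=alpha -> agree -> alpha
i=6: L=charlie, R=foxtrot=BASE -> take LEFT -> charlie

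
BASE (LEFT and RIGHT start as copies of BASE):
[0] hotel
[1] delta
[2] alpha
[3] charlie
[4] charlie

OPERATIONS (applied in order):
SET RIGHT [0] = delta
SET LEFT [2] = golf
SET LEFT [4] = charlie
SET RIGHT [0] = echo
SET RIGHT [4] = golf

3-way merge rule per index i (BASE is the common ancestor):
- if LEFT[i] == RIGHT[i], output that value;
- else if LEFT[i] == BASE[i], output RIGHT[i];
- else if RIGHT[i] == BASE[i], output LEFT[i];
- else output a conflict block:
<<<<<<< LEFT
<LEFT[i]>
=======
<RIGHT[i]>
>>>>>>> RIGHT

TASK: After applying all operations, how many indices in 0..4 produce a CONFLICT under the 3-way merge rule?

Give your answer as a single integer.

Answer: 0

Derivation:
Final LEFT:  [hotel, delta, golf, charlie, charlie]
Final RIGHT: [echo, delta, alpha, charlie, golf]
i=0: L=hotel=BASE, R=echo -> take RIGHT -> echo
i=1: L=delta R=delta -> agree -> delta
i=2: L=golf, R=alpha=BASE -> take LEFT -> golf
i=3: L=charlie R=charlie -> agree -> charlie
i=4: L=charlie=BASE, R=golf -> take RIGHT -> golf
Conflict count: 0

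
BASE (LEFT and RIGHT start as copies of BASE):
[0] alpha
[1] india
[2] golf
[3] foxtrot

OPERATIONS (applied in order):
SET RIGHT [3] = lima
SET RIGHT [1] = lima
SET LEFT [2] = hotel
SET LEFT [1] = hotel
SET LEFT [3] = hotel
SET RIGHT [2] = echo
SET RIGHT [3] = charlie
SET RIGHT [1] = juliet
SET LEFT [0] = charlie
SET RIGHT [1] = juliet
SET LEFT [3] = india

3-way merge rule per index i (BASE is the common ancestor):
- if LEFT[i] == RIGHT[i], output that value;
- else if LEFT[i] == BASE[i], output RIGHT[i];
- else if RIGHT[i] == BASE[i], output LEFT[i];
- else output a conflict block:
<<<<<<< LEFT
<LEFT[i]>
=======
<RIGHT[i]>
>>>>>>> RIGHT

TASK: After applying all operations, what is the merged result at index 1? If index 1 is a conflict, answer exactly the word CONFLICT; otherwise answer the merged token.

Answer: CONFLICT

Derivation:
Final LEFT:  [charlie, hotel, hotel, india]
Final RIGHT: [alpha, juliet, echo, charlie]
i=0: L=charlie, R=alpha=BASE -> take LEFT -> charlie
i=1: BASE=india L=hotel R=juliet all differ -> CONFLICT
i=2: BASE=golf L=hotel R=echo all differ -> CONFLICT
i=3: BASE=foxtrot L=india R=charlie all differ -> CONFLICT
Index 1 -> CONFLICT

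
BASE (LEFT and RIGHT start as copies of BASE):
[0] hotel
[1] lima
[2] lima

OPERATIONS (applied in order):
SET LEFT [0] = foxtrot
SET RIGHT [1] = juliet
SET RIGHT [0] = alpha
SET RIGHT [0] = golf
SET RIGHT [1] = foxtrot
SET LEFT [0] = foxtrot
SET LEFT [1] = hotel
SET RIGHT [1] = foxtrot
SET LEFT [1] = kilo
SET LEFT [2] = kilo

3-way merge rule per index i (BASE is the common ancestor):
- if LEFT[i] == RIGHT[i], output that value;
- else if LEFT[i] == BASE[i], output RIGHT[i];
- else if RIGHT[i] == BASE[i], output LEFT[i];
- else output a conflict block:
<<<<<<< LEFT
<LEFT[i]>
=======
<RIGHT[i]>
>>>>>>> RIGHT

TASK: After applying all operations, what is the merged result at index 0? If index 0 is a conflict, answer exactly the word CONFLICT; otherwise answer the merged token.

Answer: CONFLICT

Derivation:
Final LEFT:  [foxtrot, kilo, kilo]
Final RIGHT: [golf, foxtrot, lima]
i=0: BASE=hotel L=foxtrot R=golf all differ -> CONFLICT
i=1: BASE=lima L=kilo R=foxtrot all differ -> CONFLICT
i=2: L=kilo, R=lima=BASE -> take LEFT -> kilo
Index 0 -> CONFLICT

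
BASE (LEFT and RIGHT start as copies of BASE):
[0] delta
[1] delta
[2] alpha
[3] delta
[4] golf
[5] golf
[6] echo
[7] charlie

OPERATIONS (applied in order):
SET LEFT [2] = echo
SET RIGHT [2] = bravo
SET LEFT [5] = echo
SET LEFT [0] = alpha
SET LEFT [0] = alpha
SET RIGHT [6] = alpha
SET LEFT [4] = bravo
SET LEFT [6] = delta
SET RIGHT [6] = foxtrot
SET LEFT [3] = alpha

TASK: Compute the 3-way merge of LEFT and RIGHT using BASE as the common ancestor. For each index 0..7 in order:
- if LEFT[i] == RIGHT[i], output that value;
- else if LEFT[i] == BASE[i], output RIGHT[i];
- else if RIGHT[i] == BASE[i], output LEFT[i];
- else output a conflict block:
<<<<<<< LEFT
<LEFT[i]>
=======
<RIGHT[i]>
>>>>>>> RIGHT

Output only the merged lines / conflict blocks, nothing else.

Answer: alpha
delta
<<<<<<< LEFT
echo
=======
bravo
>>>>>>> RIGHT
alpha
bravo
echo
<<<<<<< LEFT
delta
=======
foxtrot
>>>>>>> RIGHT
charlie

Derivation:
Final LEFT:  [alpha, delta, echo, alpha, bravo, echo, delta, charlie]
Final RIGHT: [delta, delta, bravo, delta, golf, golf, foxtrot, charlie]
i=0: L=alpha, R=delta=BASE -> take LEFT -> alpha
i=1: L=delta R=delta -> agree -> delta
i=2: BASE=alpha L=echo R=bravo all differ -> CONFLICT
i=3: L=alpha, R=delta=BASE -> take LEFT -> alpha
i=4: L=bravo, R=golf=BASE -> take LEFT -> bravo
i=5: L=echo, R=golf=BASE -> take LEFT -> echo
i=6: BASE=echo L=delta R=foxtrot all differ -> CONFLICT
i=7: L=charlie R=charlie -> agree -> charlie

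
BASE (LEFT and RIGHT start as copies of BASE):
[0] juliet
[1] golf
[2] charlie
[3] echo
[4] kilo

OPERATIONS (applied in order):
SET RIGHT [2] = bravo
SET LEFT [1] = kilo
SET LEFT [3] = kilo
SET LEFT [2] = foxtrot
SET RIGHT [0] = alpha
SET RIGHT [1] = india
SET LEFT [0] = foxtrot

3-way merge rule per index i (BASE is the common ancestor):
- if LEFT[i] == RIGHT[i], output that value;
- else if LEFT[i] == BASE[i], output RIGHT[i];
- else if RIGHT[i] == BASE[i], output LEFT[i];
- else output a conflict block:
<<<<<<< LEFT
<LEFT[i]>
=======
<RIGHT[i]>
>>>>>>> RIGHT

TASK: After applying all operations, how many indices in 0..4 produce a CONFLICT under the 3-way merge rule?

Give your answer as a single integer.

Final LEFT:  [foxtrot, kilo, foxtrot, kilo, kilo]
Final RIGHT: [alpha, india, bravo, echo, kilo]
i=0: BASE=juliet L=foxtrot R=alpha all differ -> CONFLICT
i=1: BASE=golf L=kilo R=india all differ -> CONFLICT
i=2: BASE=charlie L=foxtrot R=bravo all differ -> CONFLICT
i=3: L=kilo, R=echo=BASE -> take LEFT -> kilo
i=4: L=kilo R=kilo -> agree -> kilo
Conflict count: 3

Answer: 3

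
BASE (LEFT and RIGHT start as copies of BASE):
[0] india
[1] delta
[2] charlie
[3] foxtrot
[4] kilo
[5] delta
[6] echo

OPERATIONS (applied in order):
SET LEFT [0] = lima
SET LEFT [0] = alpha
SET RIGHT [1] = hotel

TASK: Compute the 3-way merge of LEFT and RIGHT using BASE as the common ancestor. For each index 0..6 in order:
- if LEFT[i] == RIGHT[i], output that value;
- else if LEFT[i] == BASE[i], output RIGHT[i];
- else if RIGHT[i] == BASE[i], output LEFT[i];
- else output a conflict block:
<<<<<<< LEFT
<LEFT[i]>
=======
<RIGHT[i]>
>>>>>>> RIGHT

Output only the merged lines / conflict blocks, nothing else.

Final LEFT:  [alpha, delta, charlie, foxtrot, kilo, delta, echo]
Final RIGHT: [india, hotel, charlie, foxtrot, kilo, delta, echo]
i=0: L=alpha, R=india=BASE -> take LEFT -> alpha
i=1: L=delta=BASE, R=hotel -> take RIGHT -> hotel
i=2: L=charlie R=charlie -> agree -> charlie
i=3: L=foxtrot R=foxtrot -> agree -> foxtrot
i=4: L=kilo R=kilo -> agree -> kilo
i=5: L=delta R=delta -> agree -> delta
i=6: L=echo R=echo -> agree -> echo

Answer: alpha
hotel
charlie
foxtrot
kilo
delta
echo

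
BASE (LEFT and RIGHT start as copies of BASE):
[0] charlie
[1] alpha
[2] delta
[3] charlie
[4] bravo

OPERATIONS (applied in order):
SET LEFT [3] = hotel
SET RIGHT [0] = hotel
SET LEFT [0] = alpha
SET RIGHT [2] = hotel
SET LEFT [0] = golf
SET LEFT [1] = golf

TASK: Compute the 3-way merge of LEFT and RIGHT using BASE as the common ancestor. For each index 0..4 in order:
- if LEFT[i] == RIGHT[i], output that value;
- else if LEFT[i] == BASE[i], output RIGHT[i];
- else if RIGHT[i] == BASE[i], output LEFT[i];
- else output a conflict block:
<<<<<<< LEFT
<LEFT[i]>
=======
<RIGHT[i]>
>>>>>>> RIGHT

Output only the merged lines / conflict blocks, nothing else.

Answer: <<<<<<< LEFT
golf
=======
hotel
>>>>>>> RIGHT
golf
hotel
hotel
bravo

Derivation:
Final LEFT:  [golf, golf, delta, hotel, bravo]
Final RIGHT: [hotel, alpha, hotel, charlie, bravo]
i=0: BASE=charlie L=golf R=hotel all differ -> CONFLICT
i=1: L=golf, R=alpha=BASE -> take LEFT -> golf
i=2: L=delta=BASE, R=hotel -> take RIGHT -> hotel
i=3: L=hotel, R=charlie=BASE -> take LEFT -> hotel
i=4: L=bravo R=bravo -> agree -> bravo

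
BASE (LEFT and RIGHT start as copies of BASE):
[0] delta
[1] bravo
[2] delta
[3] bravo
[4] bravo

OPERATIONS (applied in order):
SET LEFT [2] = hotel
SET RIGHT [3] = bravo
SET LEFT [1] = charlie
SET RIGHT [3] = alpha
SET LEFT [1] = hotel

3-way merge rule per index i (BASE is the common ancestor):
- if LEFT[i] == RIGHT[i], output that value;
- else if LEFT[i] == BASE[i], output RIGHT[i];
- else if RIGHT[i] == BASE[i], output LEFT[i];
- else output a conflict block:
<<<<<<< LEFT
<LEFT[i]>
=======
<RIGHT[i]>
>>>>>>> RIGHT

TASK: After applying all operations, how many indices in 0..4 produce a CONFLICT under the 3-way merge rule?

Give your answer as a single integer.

Final LEFT:  [delta, hotel, hotel, bravo, bravo]
Final RIGHT: [delta, bravo, delta, alpha, bravo]
i=0: L=delta R=delta -> agree -> delta
i=1: L=hotel, R=bravo=BASE -> take LEFT -> hotel
i=2: L=hotel, R=delta=BASE -> take LEFT -> hotel
i=3: L=bravo=BASE, R=alpha -> take RIGHT -> alpha
i=4: L=bravo R=bravo -> agree -> bravo
Conflict count: 0

Answer: 0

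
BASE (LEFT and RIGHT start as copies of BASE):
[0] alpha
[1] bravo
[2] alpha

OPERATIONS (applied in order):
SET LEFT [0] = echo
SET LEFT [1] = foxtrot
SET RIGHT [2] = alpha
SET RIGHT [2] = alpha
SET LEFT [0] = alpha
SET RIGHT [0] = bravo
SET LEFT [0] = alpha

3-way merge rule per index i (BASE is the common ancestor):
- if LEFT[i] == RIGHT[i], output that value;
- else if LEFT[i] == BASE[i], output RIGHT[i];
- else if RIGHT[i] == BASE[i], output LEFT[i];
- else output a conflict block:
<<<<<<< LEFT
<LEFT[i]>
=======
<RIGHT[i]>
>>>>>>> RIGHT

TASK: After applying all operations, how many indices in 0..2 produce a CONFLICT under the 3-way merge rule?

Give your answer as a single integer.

Answer: 0

Derivation:
Final LEFT:  [alpha, foxtrot, alpha]
Final RIGHT: [bravo, bravo, alpha]
i=0: L=alpha=BASE, R=bravo -> take RIGHT -> bravo
i=1: L=foxtrot, R=bravo=BASE -> take LEFT -> foxtrot
i=2: L=alpha R=alpha -> agree -> alpha
Conflict count: 0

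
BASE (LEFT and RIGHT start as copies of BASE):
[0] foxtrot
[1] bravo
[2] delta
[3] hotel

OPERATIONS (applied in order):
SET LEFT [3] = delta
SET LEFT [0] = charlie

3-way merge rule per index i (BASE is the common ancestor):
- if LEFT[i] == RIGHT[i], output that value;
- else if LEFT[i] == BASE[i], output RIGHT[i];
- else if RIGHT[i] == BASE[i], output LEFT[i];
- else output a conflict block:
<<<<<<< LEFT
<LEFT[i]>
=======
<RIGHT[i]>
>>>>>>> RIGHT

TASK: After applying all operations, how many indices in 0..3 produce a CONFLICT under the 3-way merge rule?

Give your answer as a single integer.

Answer: 0

Derivation:
Final LEFT:  [charlie, bravo, delta, delta]
Final RIGHT: [foxtrot, bravo, delta, hotel]
i=0: L=charlie, R=foxtrot=BASE -> take LEFT -> charlie
i=1: L=bravo R=bravo -> agree -> bravo
i=2: L=delta R=delta -> agree -> delta
i=3: L=delta, R=hotel=BASE -> take LEFT -> delta
Conflict count: 0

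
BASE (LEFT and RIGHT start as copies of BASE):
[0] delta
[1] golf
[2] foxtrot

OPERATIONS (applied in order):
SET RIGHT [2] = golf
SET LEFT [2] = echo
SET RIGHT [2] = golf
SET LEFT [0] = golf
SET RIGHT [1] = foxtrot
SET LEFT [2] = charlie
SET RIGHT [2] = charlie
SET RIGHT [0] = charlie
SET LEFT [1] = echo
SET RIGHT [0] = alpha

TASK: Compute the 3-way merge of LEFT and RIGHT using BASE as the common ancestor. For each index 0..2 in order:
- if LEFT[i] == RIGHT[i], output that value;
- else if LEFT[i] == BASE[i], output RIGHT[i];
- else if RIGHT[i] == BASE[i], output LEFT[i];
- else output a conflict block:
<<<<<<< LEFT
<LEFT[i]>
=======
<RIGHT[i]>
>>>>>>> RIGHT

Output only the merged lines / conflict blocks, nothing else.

Final LEFT:  [golf, echo, charlie]
Final RIGHT: [alpha, foxtrot, charlie]
i=0: BASE=delta L=golf R=alpha all differ -> CONFLICT
i=1: BASE=golf L=echo R=foxtrot all differ -> CONFLICT
i=2: L=charlie R=charlie -> agree -> charlie

Answer: <<<<<<< LEFT
golf
=======
alpha
>>>>>>> RIGHT
<<<<<<< LEFT
echo
=======
foxtrot
>>>>>>> RIGHT
charlie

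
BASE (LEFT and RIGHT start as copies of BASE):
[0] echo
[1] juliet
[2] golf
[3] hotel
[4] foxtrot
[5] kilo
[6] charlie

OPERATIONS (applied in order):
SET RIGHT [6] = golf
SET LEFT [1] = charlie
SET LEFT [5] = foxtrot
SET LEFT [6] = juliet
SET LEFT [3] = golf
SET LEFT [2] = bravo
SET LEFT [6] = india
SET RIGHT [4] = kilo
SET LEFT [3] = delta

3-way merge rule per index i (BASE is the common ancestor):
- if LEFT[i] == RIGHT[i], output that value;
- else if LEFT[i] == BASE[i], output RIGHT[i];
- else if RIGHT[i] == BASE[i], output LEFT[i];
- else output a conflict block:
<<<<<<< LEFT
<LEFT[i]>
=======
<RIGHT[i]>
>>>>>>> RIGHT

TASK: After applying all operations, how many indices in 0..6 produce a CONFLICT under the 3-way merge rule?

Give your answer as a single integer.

Final LEFT:  [echo, charlie, bravo, delta, foxtrot, foxtrot, india]
Final RIGHT: [echo, juliet, golf, hotel, kilo, kilo, golf]
i=0: L=echo R=echo -> agree -> echo
i=1: L=charlie, R=juliet=BASE -> take LEFT -> charlie
i=2: L=bravo, R=golf=BASE -> take LEFT -> bravo
i=3: L=delta, R=hotel=BASE -> take LEFT -> delta
i=4: L=foxtrot=BASE, R=kilo -> take RIGHT -> kilo
i=5: L=foxtrot, R=kilo=BASE -> take LEFT -> foxtrot
i=6: BASE=charlie L=india R=golf all differ -> CONFLICT
Conflict count: 1

Answer: 1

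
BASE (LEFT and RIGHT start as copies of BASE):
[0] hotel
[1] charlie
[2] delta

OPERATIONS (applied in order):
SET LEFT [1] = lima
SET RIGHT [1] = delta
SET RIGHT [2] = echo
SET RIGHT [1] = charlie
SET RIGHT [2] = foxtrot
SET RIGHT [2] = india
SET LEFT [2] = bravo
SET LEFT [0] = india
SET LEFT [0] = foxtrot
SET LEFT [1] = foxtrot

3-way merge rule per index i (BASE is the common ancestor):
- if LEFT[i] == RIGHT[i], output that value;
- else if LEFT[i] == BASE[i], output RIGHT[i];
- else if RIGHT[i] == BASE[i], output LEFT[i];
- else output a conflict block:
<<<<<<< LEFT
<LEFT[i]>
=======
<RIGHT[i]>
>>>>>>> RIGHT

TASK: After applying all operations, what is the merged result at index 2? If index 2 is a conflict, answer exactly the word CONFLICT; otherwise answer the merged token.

Final LEFT:  [foxtrot, foxtrot, bravo]
Final RIGHT: [hotel, charlie, india]
i=0: L=foxtrot, R=hotel=BASE -> take LEFT -> foxtrot
i=1: L=foxtrot, R=charlie=BASE -> take LEFT -> foxtrot
i=2: BASE=delta L=bravo R=india all differ -> CONFLICT
Index 2 -> CONFLICT

Answer: CONFLICT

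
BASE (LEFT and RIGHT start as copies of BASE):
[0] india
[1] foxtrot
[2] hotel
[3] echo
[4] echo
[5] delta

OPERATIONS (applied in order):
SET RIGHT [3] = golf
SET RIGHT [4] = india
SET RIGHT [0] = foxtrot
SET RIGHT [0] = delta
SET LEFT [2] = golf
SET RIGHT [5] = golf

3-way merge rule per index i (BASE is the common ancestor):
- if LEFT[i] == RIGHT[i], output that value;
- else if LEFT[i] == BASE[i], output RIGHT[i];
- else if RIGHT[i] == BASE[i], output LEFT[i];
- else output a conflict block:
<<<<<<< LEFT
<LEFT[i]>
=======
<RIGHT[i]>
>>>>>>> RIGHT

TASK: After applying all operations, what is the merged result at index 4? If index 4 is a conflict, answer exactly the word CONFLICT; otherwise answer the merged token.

Final LEFT:  [india, foxtrot, golf, echo, echo, delta]
Final RIGHT: [delta, foxtrot, hotel, golf, india, golf]
i=0: L=india=BASE, R=delta -> take RIGHT -> delta
i=1: L=foxtrot R=foxtrot -> agree -> foxtrot
i=2: L=golf, R=hotel=BASE -> take LEFT -> golf
i=3: L=echo=BASE, R=golf -> take RIGHT -> golf
i=4: L=echo=BASE, R=india -> take RIGHT -> india
i=5: L=delta=BASE, R=golf -> take RIGHT -> golf
Index 4 -> india

Answer: india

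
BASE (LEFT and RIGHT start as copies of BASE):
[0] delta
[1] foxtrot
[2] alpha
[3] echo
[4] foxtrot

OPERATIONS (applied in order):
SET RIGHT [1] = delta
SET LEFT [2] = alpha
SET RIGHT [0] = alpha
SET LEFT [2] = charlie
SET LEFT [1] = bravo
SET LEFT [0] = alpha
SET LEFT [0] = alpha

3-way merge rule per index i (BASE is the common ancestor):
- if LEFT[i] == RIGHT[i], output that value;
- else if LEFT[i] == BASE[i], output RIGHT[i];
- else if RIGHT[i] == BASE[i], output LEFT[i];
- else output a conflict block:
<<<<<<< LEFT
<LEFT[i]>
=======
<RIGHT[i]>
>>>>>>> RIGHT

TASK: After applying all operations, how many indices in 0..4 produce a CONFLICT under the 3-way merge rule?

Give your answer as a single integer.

Answer: 1

Derivation:
Final LEFT:  [alpha, bravo, charlie, echo, foxtrot]
Final RIGHT: [alpha, delta, alpha, echo, foxtrot]
i=0: L=alpha R=alpha -> agree -> alpha
i=1: BASE=foxtrot L=bravo R=delta all differ -> CONFLICT
i=2: L=charlie, R=alpha=BASE -> take LEFT -> charlie
i=3: L=echo R=echo -> agree -> echo
i=4: L=foxtrot R=foxtrot -> agree -> foxtrot
Conflict count: 1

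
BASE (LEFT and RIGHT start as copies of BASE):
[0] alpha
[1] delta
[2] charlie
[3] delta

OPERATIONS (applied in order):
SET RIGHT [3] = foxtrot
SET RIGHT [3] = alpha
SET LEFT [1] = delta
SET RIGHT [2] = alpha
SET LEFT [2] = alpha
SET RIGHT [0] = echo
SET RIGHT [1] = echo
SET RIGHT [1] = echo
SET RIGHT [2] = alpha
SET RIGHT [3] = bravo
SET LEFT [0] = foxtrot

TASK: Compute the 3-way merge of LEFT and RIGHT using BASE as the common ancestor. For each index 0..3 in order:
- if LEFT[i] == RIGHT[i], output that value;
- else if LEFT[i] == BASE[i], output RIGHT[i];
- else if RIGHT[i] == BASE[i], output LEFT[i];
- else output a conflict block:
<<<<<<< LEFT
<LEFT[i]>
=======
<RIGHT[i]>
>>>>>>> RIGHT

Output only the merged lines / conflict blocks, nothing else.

Answer: <<<<<<< LEFT
foxtrot
=======
echo
>>>>>>> RIGHT
echo
alpha
bravo

Derivation:
Final LEFT:  [foxtrot, delta, alpha, delta]
Final RIGHT: [echo, echo, alpha, bravo]
i=0: BASE=alpha L=foxtrot R=echo all differ -> CONFLICT
i=1: L=delta=BASE, R=echo -> take RIGHT -> echo
i=2: L=alpha R=alpha -> agree -> alpha
i=3: L=delta=BASE, R=bravo -> take RIGHT -> bravo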